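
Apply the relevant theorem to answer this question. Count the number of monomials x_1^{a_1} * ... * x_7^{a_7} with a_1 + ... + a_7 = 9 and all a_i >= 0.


The number of degree-9 monomials in 7 variables is C(d+n-1, n-1).
= C(9+7-1, 7-1) = C(15, 6)
= 5005

5005


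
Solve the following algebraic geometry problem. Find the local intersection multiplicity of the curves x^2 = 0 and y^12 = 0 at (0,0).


The intersection multiplicity of V(x^a) and V(y^b) at the origin is:
I(O; V(x^2), V(y^12)) = dim_k(k[x,y]/(x^2, y^12))
A basis for k[x,y]/(x^2, y^12) is the set of monomials x^i * y^j
where 0 <= i < 2 and 0 <= j < 12.
The number of such monomials is 2 * 12 = 24

24


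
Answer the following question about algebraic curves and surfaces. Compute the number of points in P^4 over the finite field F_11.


P^4(F_11) has (q^(n+1) - 1)/(q - 1) points.
= 11^4 + 11^3 + 11^2 + 11^1 + 11^0
= 14641 + 1331 + 121 + 11 + 1
= 16105

16105


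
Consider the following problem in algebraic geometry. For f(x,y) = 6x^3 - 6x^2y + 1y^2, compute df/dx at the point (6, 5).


df/dx = 3*6*x^2 + 2*(-6)*x^1*y
At (6,5): 3*6*6^2 + 2*(-6)*6^1*5
= 648 - 360
= 288

288


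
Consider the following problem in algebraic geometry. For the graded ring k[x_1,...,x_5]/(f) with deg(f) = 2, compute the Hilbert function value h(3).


For R = k[x_1,...,x_n]/(f) with f homogeneous of degree e:
The Hilbert series is (1 - t^e)/(1 - t)^n.
So h(d) = C(d+n-1, n-1) - C(d-e+n-1, n-1) for d >= e.
With n=5, e=2, d=3:
C(3+5-1, 5-1) = C(7, 4) = 35
C(3-2+5-1, 5-1) = C(5, 4) = 5
h(3) = 35 - 5 = 30

30


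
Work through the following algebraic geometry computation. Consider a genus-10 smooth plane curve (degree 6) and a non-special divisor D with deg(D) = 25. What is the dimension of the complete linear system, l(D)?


First, compute the genus of a smooth plane curve of degree 6:
g = (d-1)(d-2)/2 = (6-1)(6-2)/2 = 10
For a non-special divisor D (i.e., h^1(D) = 0), Riemann-Roch gives:
l(D) = deg(D) - g + 1
Since deg(D) = 25 >= 2g - 1 = 19, D is non-special.
l(D) = 25 - 10 + 1 = 16

16


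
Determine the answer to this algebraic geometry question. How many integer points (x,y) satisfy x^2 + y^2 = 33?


Systematically check integer values of x where x^2 <= 33.
For each valid x, check if 33 - x^2 is a perfect square.
Total integer solutions found: 0

0


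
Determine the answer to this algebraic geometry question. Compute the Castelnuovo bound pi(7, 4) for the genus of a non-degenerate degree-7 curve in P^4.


Castelnuovo's bound: write d - 1 = m(r-1) + epsilon with 0 <= epsilon < r-1.
d - 1 = 7 - 1 = 6
r - 1 = 4 - 1 = 3
6 = 2*3 + 0, so m = 2, epsilon = 0
pi(d, r) = m(m-1)(r-1)/2 + m*epsilon
= 2*1*3/2 + 2*0
= 6/2 + 0
= 3 + 0 = 3

3


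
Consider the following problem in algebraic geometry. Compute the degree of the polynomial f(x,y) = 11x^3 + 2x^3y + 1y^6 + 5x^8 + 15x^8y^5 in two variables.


Examine each term for its total degree (sum of exponents).
  Term '11x^3' has total degree 3+0 = 3.
  Term '2x^3y' has total degree 3+1 = 4.
  Term '1y^6' has total degree 0+6 = 6.
  Term '5x^8' has total degree 8+0 = 8.
  Term '15x^8y^5' has total degree 8+5 = 13.
The maximum total degree among all terms is 13.

13


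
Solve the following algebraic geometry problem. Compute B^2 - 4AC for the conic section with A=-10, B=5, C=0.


The discriminant of a conic Ax^2 + Bxy + Cy^2 + ... = 0 is B^2 - 4AC.
B^2 = 5^2 = 25
4AC = 4*(-10)*0 = 0
Discriminant = 25 + 0 = 25

25


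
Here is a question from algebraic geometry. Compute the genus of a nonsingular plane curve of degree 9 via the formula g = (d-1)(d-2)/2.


Using the genus formula for smooth plane curves:
g = (d-1)(d-2)/2
g = (9-1)(9-2)/2
g = 8*7/2
g = 56/2 = 28

28


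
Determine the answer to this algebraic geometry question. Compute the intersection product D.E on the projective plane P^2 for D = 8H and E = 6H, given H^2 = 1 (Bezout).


Using bilinearity of the intersection pairing on the projective plane P^2:
(aH).(bH) = ab * (H.H)
We have H^2 = 1 (Bezout).
D.E = (8H).(6H) = 8*6*1
= 48*1
= 48

48


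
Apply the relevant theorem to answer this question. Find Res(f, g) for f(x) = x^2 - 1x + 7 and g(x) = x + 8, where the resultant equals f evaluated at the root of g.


For Res(f, x - c), we evaluate f at x = c.
f(-8) = (-8)^2 - 1*(-8) + 7
= 64 + 8 + 7
= 72 + 7 = 79
Res(f, g) = 79

79


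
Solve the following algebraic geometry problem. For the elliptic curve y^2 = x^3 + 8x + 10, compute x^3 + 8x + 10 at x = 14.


Compute x^3 + 8x + 10 at x = 14:
x^3 = 14^3 = 2744
8*x = 8*14 = 112
Sum: 2744 + 112 + 10 = 2866

2866


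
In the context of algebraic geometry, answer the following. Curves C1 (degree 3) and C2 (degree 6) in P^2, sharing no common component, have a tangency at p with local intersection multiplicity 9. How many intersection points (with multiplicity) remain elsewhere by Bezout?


By Bezout's theorem, the total intersection number is d1 * d2.
Total = 3 * 6 = 18
Intersection multiplicity at p = 9
Remaining intersections = 18 - 9 = 9

9


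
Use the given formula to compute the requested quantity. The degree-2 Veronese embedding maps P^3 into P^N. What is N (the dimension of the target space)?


The Veronese embedding v_d: P^n -> P^N maps each point to all
degree-d monomials in n+1 homogeneous coordinates.
N = C(n+d, d) - 1
N = C(3+2, 2) - 1
N = C(5, 2) - 1
C(5, 2) = 10
N = 10 - 1 = 9

9


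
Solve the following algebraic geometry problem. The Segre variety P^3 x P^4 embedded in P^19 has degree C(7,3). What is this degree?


The degree of the Segre variety P^3 x P^4 is C(m+n, m).
= C(7, 3)
= 35

35


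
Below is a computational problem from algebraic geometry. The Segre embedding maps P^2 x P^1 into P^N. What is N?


The Segre embedding maps P^m x P^n into P^N via
all products of coordinates from each factor.
N = (m+1)(n+1) - 1
N = (2+1)(1+1) - 1
N = 3*2 - 1
N = 6 - 1 = 5

5


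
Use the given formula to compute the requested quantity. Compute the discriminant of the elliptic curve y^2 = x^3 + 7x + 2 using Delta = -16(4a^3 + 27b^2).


Compute each component:
4a^3 = 4*7^3 = 4*343 = 1372
27b^2 = 27*2^2 = 27*4 = 108
4a^3 + 27b^2 = 1372 + 108 = 1480
Delta = -16*1480 = -23680

-23680


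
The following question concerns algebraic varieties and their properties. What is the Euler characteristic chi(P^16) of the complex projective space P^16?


The complex projective space P^16 has one cell in each even real dimension 0, 2, ..., 32.
The cohomology groups are H^{2k}(P^16) = Z for k = 0,...,16, and 0 otherwise.
Euler characteristic = sum of Betti numbers = 1 per even-dimensional cohomology group.
chi(P^16) = 16 + 1 = 17

17


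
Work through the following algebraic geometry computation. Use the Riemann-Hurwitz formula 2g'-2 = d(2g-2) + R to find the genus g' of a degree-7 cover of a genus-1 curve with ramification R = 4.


Riemann-Hurwitz formula: 2g' - 2 = d(2g - 2) + R
Given: d = 7, g = 1, R = 4
2g' - 2 = 7*(2*1 - 2) + 4
2g' - 2 = 7*0 + 4
2g' - 2 = 0 + 4 = 4
2g' = 6
g' = 3

3


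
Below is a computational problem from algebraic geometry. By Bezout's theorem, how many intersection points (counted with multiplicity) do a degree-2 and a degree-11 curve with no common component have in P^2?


Bezout's theorem states the intersection count equals the product of degrees.
Intersection count = 2 * 11 = 22

22


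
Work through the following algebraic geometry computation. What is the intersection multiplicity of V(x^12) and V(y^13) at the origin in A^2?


The intersection multiplicity of V(x^a) and V(y^b) at the origin is:
I(O; V(x^12), V(y^13)) = dim_k(k[x,y]/(x^12, y^13))
A basis for k[x,y]/(x^12, y^13) is the set of monomials x^i * y^j
where 0 <= i < 12 and 0 <= j < 13.
The number of such monomials is 12 * 13 = 156

156


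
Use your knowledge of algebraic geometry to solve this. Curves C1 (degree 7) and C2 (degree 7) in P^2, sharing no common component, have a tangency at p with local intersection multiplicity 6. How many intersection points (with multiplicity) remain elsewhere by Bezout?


By Bezout's theorem, the total intersection number is d1 * d2.
Total = 7 * 7 = 49
Intersection multiplicity at p = 6
Remaining intersections = 49 - 6 = 43

43


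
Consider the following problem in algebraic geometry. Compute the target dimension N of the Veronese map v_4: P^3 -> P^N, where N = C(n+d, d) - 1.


The Veronese embedding v_d: P^n -> P^N maps each point to all
degree-d monomials in n+1 homogeneous coordinates.
N = C(n+d, d) - 1
N = C(3+4, 4) - 1
N = C(7, 4) - 1
C(7, 4) = 35
N = 35 - 1 = 34

34


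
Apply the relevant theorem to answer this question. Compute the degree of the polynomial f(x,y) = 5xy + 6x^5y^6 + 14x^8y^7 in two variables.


Examine each term for its total degree (sum of exponents).
  Term '5xy' has total degree 1+1 = 2.
  Term '6x^5y^6' has total degree 5+6 = 11.
  Term '14x^8y^7' has total degree 8+7 = 15.
The maximum total degree among all terms is 15.

15


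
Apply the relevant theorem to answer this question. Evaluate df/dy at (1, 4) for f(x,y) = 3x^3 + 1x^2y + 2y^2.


df/dy = 1*x^2 + 2*2*y^1
At (1,4): 1*1^2 + 2*2*4^1
= 1 + 16
= 17

17


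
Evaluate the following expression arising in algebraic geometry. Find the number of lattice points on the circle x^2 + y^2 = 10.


Systematically check integer values of x where x^2 <= 10.
For each valid x, check if 10 - x^2 is a perfect square.
x=1: 10 - 1 = 9, sqrt = 3 (valid)
x=3: 10 - 9 = 1, sqrt = 1 (valid)
Total integer solutions found: 8

8


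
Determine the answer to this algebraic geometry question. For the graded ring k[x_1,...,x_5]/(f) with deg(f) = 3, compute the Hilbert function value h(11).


For R = k[x_1,...,x_n]/(f) with f homogeneous of degree e:
The Hilbert series is (1 - t^e)/(1 - t)^n.
So h(d) = C(d+n-1, n-1) - C(d-e+n-1, n-1) for d >= e.
With n=5, e=3, d=11:
C(11+5-1, 5-1) = C(15, 4) = 1365
C(11-3+5-1, 5-1) = C(12, 4) = 495
h(11) = 1365 - 495 = 870

870


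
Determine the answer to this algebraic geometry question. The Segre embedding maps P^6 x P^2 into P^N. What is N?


The Segre embedding maps P^m x P^n into P^N via
all products of coordinates from each factor.
N = (m+1)(n+1) - 1
N = (6+1)(2+1) - 1
N = 7*3 - 1
N = 21 - 1 = 20

20


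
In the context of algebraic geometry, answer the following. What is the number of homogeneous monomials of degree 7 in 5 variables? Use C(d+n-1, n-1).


The number of degree-7 monomials in 5 variables is C(d+n-1, n-1).
= C(7+5-1, 5-1) = C(11, 4)
= 330

330


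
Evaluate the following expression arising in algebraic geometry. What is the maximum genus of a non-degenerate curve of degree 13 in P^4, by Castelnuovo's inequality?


Castelnuovo's bound: write d - 1 = m(r-1) + epsilon with 0 <= epsilon < r-1.
d - 1 = 13 - 1 = 12
r - 1 = 4 - 1 = 3
12 = 4*3 + 0, so m = 4, epsilon = 0
pi(d, r) = m(m-1)(r-1)/2 + m*epsilon
= 4*3*3/2 + 4*0
= 36/2 + 0
= 18 + 0 = 18

18


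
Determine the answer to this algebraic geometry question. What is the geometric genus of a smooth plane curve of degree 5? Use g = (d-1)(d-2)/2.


Using the genus formula for smooth plane curves:
g = (d-1)(d-2)/2
g = (5-1)(5-2)/2
g = 4*3/2
g = 12/2 = 6

6


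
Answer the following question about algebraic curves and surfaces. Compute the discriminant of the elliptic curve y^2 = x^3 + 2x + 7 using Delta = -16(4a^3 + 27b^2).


Compute each component:
4a^3 = 4*2^3 = 4*8 = 32
27b^2 = 27*7^2 = 27*49 = 1323
4a^3 + 27b^2 = 32 + 1323 = 1355
Delta = -16*1355 = -21680

-21680


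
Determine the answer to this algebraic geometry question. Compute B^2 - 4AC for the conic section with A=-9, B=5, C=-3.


The discriminant of a conic Ax^2 + Bxy + Cy^2 + ... = 0 is B^2 - 4AC.
B^2 = 5^2 = 25
4AC = 4*(-9)*(-3) = 108
Discriminant = 25 - 108 = -83

-83


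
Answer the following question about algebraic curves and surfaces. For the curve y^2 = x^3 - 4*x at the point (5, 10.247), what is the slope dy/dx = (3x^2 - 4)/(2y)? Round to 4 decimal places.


Using implicit differentiation of y^2 = x^3 - 4*x:
2y * dy/dx = 3x^2 - 4
dy/dx = (3x^2 - 4)/(2y)
Numerator: 3*5^2 - 4 = 71
Denominator: 2*10.247 = 20.494
dy/dx = 71/20.494 = 3.4644

3.4644


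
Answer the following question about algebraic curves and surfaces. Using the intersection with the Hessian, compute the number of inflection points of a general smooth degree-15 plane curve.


For a general smooth plane curve C of degree d, the inflection points are
the intersection of C with its Hessian curve, which has degree 3(d-2).
By Bezout, the total intersection number is d * 3(d-2) = 15 * 39 = 585.
For a general curve every flex is ordinary, so each contributes
multiplicity 1 to C·Hess(C), and the number of distinct inflection
points is 3d(d-2).
Inflection points = 3*15*(15-2) = 3*15*13 = 585

585


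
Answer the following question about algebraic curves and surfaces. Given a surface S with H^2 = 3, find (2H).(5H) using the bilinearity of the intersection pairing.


Using bilinearity of the intersection pairing on a surface S:
(aH).(bH) = ab * (H.H)
We have H^2 = 3.
D.E = (2H).(5H) = 2*5*3
= 10*3
= 30

30


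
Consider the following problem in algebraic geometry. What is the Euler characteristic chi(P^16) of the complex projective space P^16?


The complex projective space P^16 has one cell in each even real dimension 0, 2, ..., 32.
The cohomology groups are H^{2k}(P^16) = Z for k = 0,...,16, and 0 otherwise.
Euler characteristic = sum of Betti numbers = 1 per even-dimensional cohomology group.
chi(P^16) = 16 + 1 = 17

17


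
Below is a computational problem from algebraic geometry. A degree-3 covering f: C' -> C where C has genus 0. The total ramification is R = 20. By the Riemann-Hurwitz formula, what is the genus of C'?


Riemann-Hurwitz formula: 2g' - 2 = d(2g - 2) + R
Given: d = 3, g = 0, R = 20
2g' - 2 = 3*(2*0 - 2) + 20
2g' - 2 = 3*(-2) + 20
2g' - 2 = -6 + 20 = 14
2g' = 16
g' = 8

8


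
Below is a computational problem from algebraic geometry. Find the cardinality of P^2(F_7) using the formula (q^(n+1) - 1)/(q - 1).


P^2(F_7) has (q^(n+1) - 1)/(q - 1) points.
= 7^2 + 7^1 + 7^0
= 49 + 7 + 1
= 57

57


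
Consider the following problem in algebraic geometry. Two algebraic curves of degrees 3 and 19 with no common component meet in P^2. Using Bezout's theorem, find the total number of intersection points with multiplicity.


Bezout's theorem states the intersection count equals the product of degrees.
Intersection count = 3 * 19 = 57

57


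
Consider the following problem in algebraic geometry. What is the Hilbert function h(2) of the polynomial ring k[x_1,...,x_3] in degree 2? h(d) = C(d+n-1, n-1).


The Hilbert function for the polynomial ring in 3 variables is:
h(d) = C(d+n-1, n-1)
h(2) = C(2+3-1, 3-1) = C(4, 2)
= 4! / (2! * 2!)
= 6

6


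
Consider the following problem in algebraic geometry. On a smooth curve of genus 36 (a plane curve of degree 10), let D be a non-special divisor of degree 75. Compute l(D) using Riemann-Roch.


First, compute the genus of a smooth plane curve of degree 10:
g = (d-1)(d-2)/2 = (10-1)(10-2)/2 = 36
For a non-special divisor D (i.e., h^1(D) = 0), Riemann-Roch gives:
l(D) = deg(D) - g + 1
Since deg(D) = 75 >= 2g - 1 = 71, D is non-special.
l(D) = 75 - 36 + 1 = 40

40


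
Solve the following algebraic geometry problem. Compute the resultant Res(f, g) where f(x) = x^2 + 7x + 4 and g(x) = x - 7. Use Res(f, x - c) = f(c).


For Res(f, x - c), we evaluate f at x = c.
f(7) = 7^2 + 7*7 + 4
= 49 + 49 + 4
= 98 + 4 = 102
Res(f, g) = 102

102


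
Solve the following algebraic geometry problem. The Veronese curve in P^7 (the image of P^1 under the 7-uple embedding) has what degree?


The rational normal curve in P^7 is the image of P^1 under the 7-uple Veronese.
A general hyperplane in P^7 pulls back to a degree-7 form on P^1, which has 7 zeros,
so the curve meets a general hyperplane in 7 points. Degree = 7.

7


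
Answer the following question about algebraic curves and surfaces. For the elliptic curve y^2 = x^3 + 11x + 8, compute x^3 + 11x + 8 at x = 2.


Compute x^3 + 11x + 8 at x = 2:
x^3 = 2^3 = 8
11*x = 11*2 = 22
Sum: 8 + 22 + 8 = 38

38


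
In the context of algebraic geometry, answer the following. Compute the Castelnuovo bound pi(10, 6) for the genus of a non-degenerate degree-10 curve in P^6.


Castelnuovo's bound: write d - 1 = m(r-1) + epsilon with 0 <= epsilon < r-1.
d - 1 = 10 - 1 = 9
r - 1 = 6 - 1 = 5
9 = 1*5 + 4, so m = 1, epsilon = 4
pi(d, r) = m(m-1)(r-1)/2 + m*epsilon
= 1*0*5/2 + 1*4
= 0/2 + 4
= 0 + 4 = 4

4


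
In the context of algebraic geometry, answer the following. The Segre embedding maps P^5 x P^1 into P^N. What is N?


The Segre embedding maps P^m x P^n into P^N via
all products of coordinates from each factor.
N = (m+1)(n+1) - 1
N = (5+1)(1+1) - 1
N = 6*2 - 1
N = 12 - 1 = 11

11


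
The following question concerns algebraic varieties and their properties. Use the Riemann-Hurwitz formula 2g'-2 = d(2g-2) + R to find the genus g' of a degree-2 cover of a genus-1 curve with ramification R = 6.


Riemann-Hurwitz formula: 2g' - 2 = d(2g - 2) + R
Given: d = 2, g = 1, R = 6
2g' - 2 = 2*(2*1 - 2) + 6
2g' - 2 = 2*0 + 6
2g' - 2 = 0 + 6 = 6
2g' = 8
g' = 4

4


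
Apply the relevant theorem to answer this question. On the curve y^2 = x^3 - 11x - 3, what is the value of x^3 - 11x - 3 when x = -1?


Compute x^3 - 11x - 3 at x = -1:
x^3 = (-1)^3 = -1
(-11)*x = (-11)*(-1) = 11
Sum: -1 + 11 - 3 = 7

7


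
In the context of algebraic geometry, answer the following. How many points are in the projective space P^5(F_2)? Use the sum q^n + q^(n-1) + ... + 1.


P^5(F_2) has (q^(n+1) - 1)/(q - 1) points.
= 2^5 + 2^4 + 2^3 + 2^2 + 2^1 + 2^0
= 32 + 16 + 8 + 4 + 2 + 1
= 63

63


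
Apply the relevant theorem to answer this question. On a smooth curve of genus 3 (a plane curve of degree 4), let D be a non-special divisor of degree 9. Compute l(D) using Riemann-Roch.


First, compute the genus of a smooth plane curve of degree 4:
g = (d-1)(d-2)/2 = (4-1)(4-2)/2 = 3
For a non-special divisor D (i.e., h^1(D) = 0), Riemann-Roch gives:
l(D) = deg(D) - g + 1
Since deg(D) = 9 >= 2g - 1 = 5, D is non-special.
l(D) = 9 - 3 + 1 = 7

7


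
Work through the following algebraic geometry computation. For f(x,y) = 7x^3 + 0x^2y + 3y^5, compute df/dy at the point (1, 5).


df/dy = 0*x^2 + 5*3*y^4
At (1,5): 0*1^2 + 5*3*5^4
= 0 + 9375
= 9375

9375


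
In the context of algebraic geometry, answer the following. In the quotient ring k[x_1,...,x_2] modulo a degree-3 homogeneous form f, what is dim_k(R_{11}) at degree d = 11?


For R = k[x_1,...,x_n]/(f) with f homogeneous of degree e:
The Hilbert series is (1 - t^e)/(1 - t)^n.
So h(d) = C(d+n-1, n-1) - C(d-e+n-1, n-1) for d >= e.
With n=2, e=3, d=11:
C(11+2-1, 2-1) = C(12, 1) = 12
C(11-3+2-1, 2-1) = C(9, 1) = 9
h(11) = 12 - 9 = 3

3


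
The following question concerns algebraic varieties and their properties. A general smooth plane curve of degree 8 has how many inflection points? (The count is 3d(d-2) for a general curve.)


For a general smooth plane curve C of degree d, the inflection points are
the intersection of C with its Hessian curve, which has degree 3(d-2).
By Bezout, the total intersection number is d * 3(d-2) = 8 * 18 = 144.
For a general curve every flex is ordinary, so each contributes
multiplicity 1 to C·Hess(C), and the number of distinct inflection
points is 3d(d-2).
Inflection points = 3*8*(8-2) = 3*8*6 = 144

144


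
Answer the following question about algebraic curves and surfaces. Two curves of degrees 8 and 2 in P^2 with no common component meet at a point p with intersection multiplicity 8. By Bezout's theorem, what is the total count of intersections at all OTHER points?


By Bezout's theorem, the total intersection number is d1 * d2.
Total = 8 * 2 = 16
Intersection multiplicity at p = 8
Remaining intersections = 16 - 8 = 8

8


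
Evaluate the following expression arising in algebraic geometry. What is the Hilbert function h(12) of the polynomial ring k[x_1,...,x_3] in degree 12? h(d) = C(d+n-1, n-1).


The Hilbert function for the polynomial ring in 3 variables is:
h(d) = C(d+n-1, n-1)
h(12) = C(12+3-1, 3-1) = C(14, 2)
= 14! / (2! * 12!)
= 91

91


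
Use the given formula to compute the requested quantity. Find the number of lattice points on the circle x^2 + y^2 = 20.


Systematically check integer values of x where x^2 <= 20.
For each valid x, check if 20 - x^2 is a perfect square.
x=2: 20 - 4 = 16, sqrt = 4 (valid)
x=4: 20 - 16 = 4, sqrt = 2 (valid)
Total integer solutions found: 8

8


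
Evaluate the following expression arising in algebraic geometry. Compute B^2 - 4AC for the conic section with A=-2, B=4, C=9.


The discriminant of a conic Ax^2 + Bxy + Cy^2 + ... = 0 is B^2 - 4AC.
B^2 = 4^2 = 16
4AC = 4*(-2)*9 = -72
Discriminant = 16 + 72 = 88

88


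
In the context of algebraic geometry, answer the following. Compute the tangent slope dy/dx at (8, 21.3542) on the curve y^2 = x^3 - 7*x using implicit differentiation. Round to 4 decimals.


Using implicit differentiation of y^2 = x^3 - 7*x:
2y * dy/dx = 3x^2 - 7
dy/dx = (3x^2 - 7)/(2y)
Numerator: 3*8^2 - 7 = 185
Denominator: 2*21.3542 = 42.7084
dy/dx = 185/42.7084 = 4.3317

4.3317


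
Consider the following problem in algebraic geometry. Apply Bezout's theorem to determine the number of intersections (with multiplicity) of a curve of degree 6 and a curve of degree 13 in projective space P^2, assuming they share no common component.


Bezout's theorem states the intersection count equals the product of degrees.
Intersection count = 6 * 13 = 78

78


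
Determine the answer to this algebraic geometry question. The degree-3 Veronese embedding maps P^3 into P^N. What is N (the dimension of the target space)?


The Veronese embedding v_d: P^n -> P^N maps each point to all
degree-d monomials in n+1 homogeneous coordinates.
N = C(n+d, d) - 1
N = C(3+3, 3) - 1
N = C(6, 3) - 1
C(6, 3) = 20
N = 20 - 1 = 19

19


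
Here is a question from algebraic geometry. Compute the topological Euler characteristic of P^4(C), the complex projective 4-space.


The complex projective space P^4 has one cell in each even real dimension 0, 2, ..., 8.
The cohomology groups are H^{2k}(P^4) = Z for k = 0,...,4, and 0 otherwise.
Euler characteristic = sum of Betti numbers = 1 per even-dimensional cohomology group.
chi(P^4) = 4 + 1 = 5

5


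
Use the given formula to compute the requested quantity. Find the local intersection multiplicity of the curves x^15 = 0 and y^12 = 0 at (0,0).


The intersection multiplicity of V(x^a) and V(y^b) at the origin is:
I(O; V(x^15), V(y^12)) = dim_k(k[x,y]/(x^15, y^12))
A basis for k[x,y]/(x^15, y^12) is the set of monomials x^i * y^j
where 0 <= i < 15 and 0 <= j < 12.
The number of such monomials is 15 * 12 = 180

180


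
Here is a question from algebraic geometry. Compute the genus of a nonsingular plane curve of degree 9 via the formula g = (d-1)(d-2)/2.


Using the genus formula for smooth plane curves:
g = (d-1)(d-2)/2
g = (9-1)(9-2)/2
g = 8*7/2
g = 56/2 = 28

28


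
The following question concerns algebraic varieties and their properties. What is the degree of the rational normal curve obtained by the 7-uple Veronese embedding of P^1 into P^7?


The rational normal curve in P^7 is the image of P^1 under the 7-uple Veronese.
A general hyperplane in P^7 pulls back to a degree-7 form on P^1, which has 7 zeros,
so the curve meets a general hyperplane in 7 points. Degree = 7.

7


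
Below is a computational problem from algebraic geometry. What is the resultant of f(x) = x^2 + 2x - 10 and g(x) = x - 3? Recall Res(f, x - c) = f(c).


For Res(f, x - c), we evaluate f at x = c.
f(3) = 3^2 + 2*3 - 10
= 9 + 6 - 10
= 15 - 10 = 5
Res(f, g) = 5

5


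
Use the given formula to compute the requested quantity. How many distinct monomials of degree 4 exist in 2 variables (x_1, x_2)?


The number of degree-4 monomials in 2 variables is C(d+n-1, n-1).
= C(4+2-1, 2-1) = C(5, 1)
= 5

5


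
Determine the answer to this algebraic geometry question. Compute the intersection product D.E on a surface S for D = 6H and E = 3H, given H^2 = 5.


Using bilinearity of the intersection pairing on a surface S:
(aH).(bH) = ab * (H.H)
We have H^2 = 5.
D.E = (6H).(3H) = 6*3*5
= 18*5
= 90

90


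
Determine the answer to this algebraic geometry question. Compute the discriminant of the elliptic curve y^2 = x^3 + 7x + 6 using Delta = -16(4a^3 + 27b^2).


Compute each component:
4a^3 = 4*7^3 = 4*343 = 1372
27b^2 = 27*6^2 = 27*36 = 972
4a^3 + 27b^2 = 1372 + 972 = 2344
Delta = -16*2344 = -37504

-37504


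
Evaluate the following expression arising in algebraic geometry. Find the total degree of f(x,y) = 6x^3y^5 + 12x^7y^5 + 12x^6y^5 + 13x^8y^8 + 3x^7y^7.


Examine each term for its total degree (sum of exponents).
  Term '6x^3y^5' has total degree 3+5 = 8.
  Term '12x^7y^5' has total degree 7+5 = 12.
  Term '12x^6y^5' has total degree 6+5 = 11.
  Term '13x^8y^8' has total degree 8+8 = 16.
  Term '3x^7y^7' has total degree 7+7 = 14.
The maximum total degree among all terms is 16.

16


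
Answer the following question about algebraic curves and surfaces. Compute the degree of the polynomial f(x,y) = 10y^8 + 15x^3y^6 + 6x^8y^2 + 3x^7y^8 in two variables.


Examine each term for its total degree (sum of exponents).
  Term '10y^8' has total degree 0+8 = 8.
  Term '15x^3y^6' has total degree 3+6 = 9.
  Term '6x^8y^2' has total degree 8+2 = 10.
  Term '3x^7y^8' has total degree 7+8 = 15.
The maximum total degree among all terms is 15.

15


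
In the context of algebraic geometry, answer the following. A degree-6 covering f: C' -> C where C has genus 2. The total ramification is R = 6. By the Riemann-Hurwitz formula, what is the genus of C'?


Riemann-Hurwitz formula: 2g' - 2 = d(2g - 2) + R
Given: d = 6, g = 2, R = 6
2g' - 2 = 6*(2*2 - 2) + 6
2g' - 2 = 6*2 + 6
2g' - 2 = 12 + 6 = 18
2g' = 20
g' = 10

10


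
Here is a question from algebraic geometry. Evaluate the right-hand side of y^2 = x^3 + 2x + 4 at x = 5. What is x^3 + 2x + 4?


Compute x^3 + 2x + 4 at x = 5:
x^3 = 5^3 = 125
2*x = 2*5 = 10
Sum: 125 + 10 + 4 = 139

139


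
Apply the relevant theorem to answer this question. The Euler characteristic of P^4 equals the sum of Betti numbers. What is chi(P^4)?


The complex projective space P^4 has one cell in each even real dimension 0, 2, ..., 8.
The cohomology groups are H^{2k}(P^4) = Z for k = 0,...,4, and 0 otherwise.
Euler characteristic = sum of Betti numbers = 1 per even-dimensional cohomology group.
chi(P^4) = 4 + 1 = 5

5


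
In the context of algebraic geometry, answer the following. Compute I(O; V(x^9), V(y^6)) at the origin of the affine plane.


The intersection multiplicity of V(x^a) and V(y^b) at the origin is:
I(O; V(x^9), V(y^6)) = dim_k(k[x,y]/(x^9, y^6))
A basis for k[x,y]/(x^9, y^6) is the set of monomials x^i * y^j
where 0 <= i < 9 and 0 <= j < 6.
The number of such monomials is 9 * 6 = 54

54


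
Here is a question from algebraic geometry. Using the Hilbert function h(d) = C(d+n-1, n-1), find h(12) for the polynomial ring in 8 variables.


The Hilbert function for the polynomial ring in 8 variables is:
h(d) = C(d+n-1, n-1)
h(12) = C(12+8-1, 8-1) = C(19, 7)
= 19! / (7! * 12!)
= 50388

50388


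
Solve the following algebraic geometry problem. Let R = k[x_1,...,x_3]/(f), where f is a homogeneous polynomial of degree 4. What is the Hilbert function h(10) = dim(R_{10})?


For R = k[x_1,...,x_n]/(f) with f homogeneous of degree e:
The Hilbert series is (1 - t^e)/(1 - t)^n.
So h(d) = C(d+n-1, n-1) - C(d-e+n-1, n-1) for d >= e.
With n=3, e=4, d=10:
C(10+3-1, 3-1) = C(12, 2) = 66
C(10-4+3-1, 3-1) = C(8, 2) = 28
h(10) = 66 - 28 = 38

38


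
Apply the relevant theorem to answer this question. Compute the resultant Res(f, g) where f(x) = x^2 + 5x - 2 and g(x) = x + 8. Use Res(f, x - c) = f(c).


For Res(f, x - c), we evaluate f at x = c.
f(-8) = (-8)^2 + 5*(-8) - 2
= 64 - 40 - 2
= 24 - 2 = 22
Res(f, g) = 22

22


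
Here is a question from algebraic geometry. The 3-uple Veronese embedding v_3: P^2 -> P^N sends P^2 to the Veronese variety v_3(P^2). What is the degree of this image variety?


The Veronese variety v_3(P^2) has degree d^r.
d^r = 3^2 = 9

9


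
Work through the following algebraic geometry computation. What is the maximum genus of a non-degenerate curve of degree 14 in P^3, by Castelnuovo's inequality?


Castelnuovo's bound: write d - 1 = m(r-1) + epsilon with 0 <= epsilon < r-1.
d - 1 = 14 - 1 = 13
r - 1 = 3 - 1 = 2
13 = 6*2 + 1, so m = 6, epsilon = 1
pi(d, r) = m(m-1)(r-1)/2 + m*epsilon
= 6*5*2/2 + 6*1
= 60/2 + 6
= 30 + 6 = 36

36


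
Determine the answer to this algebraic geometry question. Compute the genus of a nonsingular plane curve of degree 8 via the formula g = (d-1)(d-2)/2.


Using the genus formula for smooth plane curves:
g = (d-1)(d-2)/2
g = (8-1)(8-2)/2
g = 7*6/2
g = 42/2 = 21

21


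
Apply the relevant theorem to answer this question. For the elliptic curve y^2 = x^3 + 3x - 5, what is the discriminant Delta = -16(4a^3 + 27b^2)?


Compute each component:
4a^3 = 4*3^3 = 4*27 = 108
27b^2 = 27*(-5)^2 = 27*25 = 675
4a^3 + 27b^2 = 108 + 675 = 783
Delta = -16*783 = -12528

-12528


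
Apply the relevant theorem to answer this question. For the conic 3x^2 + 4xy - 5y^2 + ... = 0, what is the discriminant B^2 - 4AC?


The discriminant of a conic Ax^2 + Bxy + Cy^2 + ... = 0 is B^2 - 4AC.
B^2 = 4^2 = 16
4AC = 4*3*(-5) = -60
Discriminant = 16 + 60 = 76

76


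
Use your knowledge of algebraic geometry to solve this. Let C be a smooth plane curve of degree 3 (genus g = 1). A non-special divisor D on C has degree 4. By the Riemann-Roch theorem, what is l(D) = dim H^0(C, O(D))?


First, compute the genus of a smooth plane curve of degree 3:
g = (d-1)(d-2)/2 = (3-1)(3-2)/2 = 1
For a non-special divisor D (i.e., h^1(D) = 0), Riemann-Roch gives:
l(D) = deg(D) - g + 1
Since deg(D) = 4 >= 2g - 1 = 1, D is non-special.
l(D) = 4 - 1 + 1 = 4

4


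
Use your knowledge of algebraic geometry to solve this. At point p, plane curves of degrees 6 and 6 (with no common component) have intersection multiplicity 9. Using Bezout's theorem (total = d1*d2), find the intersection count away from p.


By Bezout's theorem, the total intersection number is d1 * d2.
Total = 6 * 6 = 36
Intersection multiplicity at p = 9
Remaining intersections = 36 - 9 = 27

27


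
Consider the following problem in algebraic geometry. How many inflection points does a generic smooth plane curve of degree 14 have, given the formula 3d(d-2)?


For a general smooth plane curve C of degree d, the inflection points are
the intersection of C with its Hessian curve, which has degree 3(d-2).
By Bezout, the total intersection number is d * 3(d-2) = 14 * 36 = 504.
For a general curve every flex is ordinary, so each contributes
multiplicity 1 to C·Hess(C), and the number of distinct inflection
points is 3d(d-2).
Inflection points = 3*14*(14-2) = 3*14*12 = 504

504


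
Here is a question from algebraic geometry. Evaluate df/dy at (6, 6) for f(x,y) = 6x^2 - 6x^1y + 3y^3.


df/dy = (-6)*x^1 + 3*3*y^2
At (6,6): (-6)*6^1 + 3*3*6^2
= -36 + 324
= 288

288


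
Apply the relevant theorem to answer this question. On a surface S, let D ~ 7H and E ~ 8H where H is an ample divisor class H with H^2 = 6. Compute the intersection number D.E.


Using bilinearity of the intersection pairing on a surface S:
(aH).(bH) = ab * (H.H)
We have H^2 = 6.
D.E = (7H).(8H) = 7*8*6
= 56*6
= 336

336


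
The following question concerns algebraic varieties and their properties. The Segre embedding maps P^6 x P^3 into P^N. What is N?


The Segre embedding maps P^m x P^n into P^N via
all products of coordinates from each factor.
N = (m+1)(n+1) - 1
N = (6+1)(3+1) - 1
N = 7*4 - 1
N = 28 - 1 = 27

27


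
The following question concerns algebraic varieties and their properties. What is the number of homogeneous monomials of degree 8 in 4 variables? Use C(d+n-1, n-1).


The number of degree-8 monomials in 4 variables is C(d+n-1, n-1).
= C(8+4-1, 4-1) = C(11, 3)
= 165

165


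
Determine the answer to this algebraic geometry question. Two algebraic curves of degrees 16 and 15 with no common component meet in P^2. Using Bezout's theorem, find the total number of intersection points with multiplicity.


Bezout's theorem states the intersection count equals the product of degrees.
Intersection count = 16 * 15 = 240

240


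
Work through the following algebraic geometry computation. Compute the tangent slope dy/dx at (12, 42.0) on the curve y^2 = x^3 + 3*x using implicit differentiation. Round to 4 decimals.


Using implicit differentiation of y^2 = x^3 + 3*x:
2y * dy/dx = 3x^2 + 3
dy/dx = (3x^2 + 3)/(2y)
Numerator: 3*12^2 + 3 = 435
Denominator: 2*42.0 = 84.0
dy/dx = 435/84.0 = 5.1786

5.1786


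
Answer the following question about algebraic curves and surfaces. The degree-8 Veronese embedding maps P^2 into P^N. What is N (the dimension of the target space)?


The Veronese embedding v_d: P^n -> P^N maps each point to all
degree-d monomials in n+1 homogeneous coordinates.
N = C(n+d, d) - 1
N = C(2+8, 8) - 1
N = C(10, 8) - 1
C(10, 8) = 45
N = 45 - 1 = 44

44


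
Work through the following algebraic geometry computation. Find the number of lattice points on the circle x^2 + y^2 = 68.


Systematically check integer values of x where x^2 <= 68.
For each valid x, check if 68 - x^2 is a perfect square.
x=2: 68 - 4 = 64, sqrt = 8 (valid)
x=8: 68 - 64 = 4, sqrt = 2 (valid)
Total integer solutions found: 8

8


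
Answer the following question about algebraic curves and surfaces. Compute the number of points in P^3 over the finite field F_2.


P^3(F_2) has (q^(n+1) - 1)/(q - 1) points.
= 2^3 + 2^2 + 2^1 + 2^0
= 8 + 4 + 2 + 1
= 15

15


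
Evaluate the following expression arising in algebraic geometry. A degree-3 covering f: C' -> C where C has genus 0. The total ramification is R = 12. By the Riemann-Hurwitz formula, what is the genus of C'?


Riemann-Hurwitz formula: 2g' - 2 = d(2g - 2) + R
Given: d = 3, g = 0, R = 12
2g' - 2 = 3*(2*0 - 2) + 12
2g' - 2 = 3*(-2) + 12
2g' - 2 = -6 + 12 = 6
2g' = 8
g' = 4

4


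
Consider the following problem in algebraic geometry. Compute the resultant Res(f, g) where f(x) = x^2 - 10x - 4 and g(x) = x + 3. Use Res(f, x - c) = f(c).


For Res(f, x - c), we evaluate f at x = c.
f(-3) = (-3)^2 - 10*(-3) - 4
= 9 + 30 - 4
= 39 - 4 = 35
Res(f, g) = 35

35


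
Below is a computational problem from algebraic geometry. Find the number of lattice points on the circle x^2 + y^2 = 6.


Systematically check integer values of x where x^2 <= 6.
For each valid x, check if 6 - x^2 is a perfect square.
Total integer solutions found: 0

0


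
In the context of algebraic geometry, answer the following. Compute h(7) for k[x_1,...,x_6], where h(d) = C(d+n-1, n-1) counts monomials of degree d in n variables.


The Hilbert function for the polynomial ring in 6 variables is:
h(d) = C(d+n-1, n-1)
h(7) = C(7+6-1, 6-1) = C(12, 5)
= 12! / (5! * 7!)
= 792

792


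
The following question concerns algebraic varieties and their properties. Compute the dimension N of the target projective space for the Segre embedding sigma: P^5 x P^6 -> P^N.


The Segre embedding maps P^m x P^n into P^N via
all products of coordinates from each factor.
N = (m+1)(n+1) - 1
N = (5+1)(6+1) - 1
N = 6*7 - 1
N = 42 - 1 = 41

41


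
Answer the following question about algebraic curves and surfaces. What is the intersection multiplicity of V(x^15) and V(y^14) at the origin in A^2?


The intersection multiplicity of V(x^a) and V(y^b) at the origin is:
I(O; V(x^15), V(y^14)) = dim_k(k[x,y]/(x^15, y^14))
A basis for k[x,y]/(x^15, y^14) is the set of monomials x^i * y^j
where 0 <= i < 15 and 0 <= j < 14.
The number of such monomials is 15 * 14 = 210

210


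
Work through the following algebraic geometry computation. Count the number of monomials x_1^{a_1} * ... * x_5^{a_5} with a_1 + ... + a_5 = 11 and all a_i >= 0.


The number of degree-11 monomials in 5 variables is C(d+n-1, n-1).
= C(11+5-1, 5-1) = C(15, 4)
= 1365

1365


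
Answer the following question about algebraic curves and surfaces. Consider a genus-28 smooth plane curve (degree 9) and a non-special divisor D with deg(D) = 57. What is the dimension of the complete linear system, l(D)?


First, compute the genus of a smooth plane curve of degree 9:
g = (d-1)(d-2)/2 = (9-1)(9-2)/2 = 28
For a non-special divisor D (i.e., h^1(D) = 0), Riemann-Roch gives:
l(D) = deg(D) - g + 1
Since deg(D) = 57 >= 2g - 1 = 55, D is non-special.
l(D) = 57 - 28 + 1 = 30

30


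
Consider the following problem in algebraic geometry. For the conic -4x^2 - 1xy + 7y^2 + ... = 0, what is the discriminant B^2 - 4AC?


The discriminant of a conic Ax^2 + Bxy + Cy^2 + ... = 0 is B^2 - 4AC.
B^2 = (-1)^2 = 1
4AC = 4*(-4)*7 = -112
Discriminant = 1 + 112 = 113

113


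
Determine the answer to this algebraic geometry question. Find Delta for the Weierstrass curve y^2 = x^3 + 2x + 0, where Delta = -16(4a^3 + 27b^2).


Compute each component:
4a^3 = 4*2^3 = 4*8 = 32
27b^2 = 27*0^2 = 27*0 = 0
4a^3 + 27b^2 = 32 + 0 = 32
Delta = -16*32 = -512

-512


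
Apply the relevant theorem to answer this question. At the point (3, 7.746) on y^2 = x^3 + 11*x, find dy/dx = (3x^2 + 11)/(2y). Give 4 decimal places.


Using implicit differentiation of y^2 = x^3 + 11*x:
2y * dy/dx = 3x^2 + 11
dy/dx = (3x^2 + 11)/(2y)
Numerator: 3*3^2 + 11 = 38
Denominator: 2*7.746 = 15.492
dy/dx = 38/15.492 = 2.4529

2.4529


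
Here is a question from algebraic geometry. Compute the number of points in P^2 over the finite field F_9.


P^2(F_9) has (q^(n+1) - 1)/(q - 1) points.
= 9^2 + 9^1 + 9^0
= 81 + 9 + 1
= 91

91


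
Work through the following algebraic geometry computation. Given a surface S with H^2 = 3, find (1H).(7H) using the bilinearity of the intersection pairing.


Using bilinearity of the intersection pairing on a surface S:
(aH).(bH) = ab * (H.H)
We have H^2 = 3.
D.E = (1H).(7H) = 1*7*3
= 7*3
= 21

21


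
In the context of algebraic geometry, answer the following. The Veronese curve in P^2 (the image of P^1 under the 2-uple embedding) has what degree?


The rational normal curve in P^2 is the image of P^1 under the 2-uple Veronese.
A general hyperplane in P^2 pulls back to a degree-2 form on P^1, which has 2 zeros,
so the curve meets a general hyperplane in 2 points. Degree = 2.

2


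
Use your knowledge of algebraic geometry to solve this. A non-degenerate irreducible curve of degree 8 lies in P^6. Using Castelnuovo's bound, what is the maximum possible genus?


Castelnuovo's bound: write d - 1 = m(r-1) + epsilon with 0 <= epsilon < r-1.
d - 1 = 8 - 1 = 7
r - 1 = 6 - 1 = 5
7 = 1*5 + 2, so m = 1, epsilon = 2
pi(d, r) = m(m-1)(r-1)/2 + m*epsilon
= 1*0*5/2 + 1*2
= 0/2 + 2
= 0 + 2 = 2

2


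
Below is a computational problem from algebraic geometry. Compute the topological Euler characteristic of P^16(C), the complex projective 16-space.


The complex projective space P^16 has one cell in each even real dimension 0, 2, ..., 32.
The cohomology groups are H^{2k}(P^16) = Z for k = 0,...,16, and 0 otherwise.
Euler characteristic = sum of Betti numbers = 1 per even-dimensional cohomology group.
chi(P^16) = 16 + 1 = 17

17


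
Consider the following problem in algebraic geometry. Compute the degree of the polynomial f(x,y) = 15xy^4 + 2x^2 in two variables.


Examine each term for its total degree (sum of exponents).
  Term '15xy^4' has total degree 1+4 = 5.
  Term '2x^2' has total degree 2+0 = 2.
The maximum total degree among all terms is 5.

5


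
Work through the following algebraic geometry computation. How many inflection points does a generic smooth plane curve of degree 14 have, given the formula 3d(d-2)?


For a general smooth plane curve C of degree d, the inflection points are
the intersection of C with its Hessian curve, which has degree 3(d-2).
By Bezout, the total intersection number is d * 3(d-2) = 14 * 36 = 504.
For a general curve every flex is ordinary, so each contributes
multiplicity 1 to C·Hess(C), and the number of distinct inflection
points is 3d(d-2).
Inflection points = 3*14*(14-2) = 3*14*12 = 504

504
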